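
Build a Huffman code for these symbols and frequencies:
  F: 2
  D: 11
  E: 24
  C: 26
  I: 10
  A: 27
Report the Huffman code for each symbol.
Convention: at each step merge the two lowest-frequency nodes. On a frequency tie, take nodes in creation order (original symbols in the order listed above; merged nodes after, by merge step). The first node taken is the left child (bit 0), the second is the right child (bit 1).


Huffman tree construction:
Step 1: Merge F(2) + I(10) = 12
Step 2: Merge D(11) + (F+I)(12) = 23
Step 3: Merge (D+(F+I))(23) + E(24) = 47
Step 4: Merge C(26) + A(27) = 53
Step 5: Merge ((D+(F+I))+E)(47) + (C+A)(53) = 100
Read each symbol's code off the tree from the root (left child = 0, right child = 1).

Codes:
  F: 0010 (length 4)
  D: 000 (length 3)
  E: 01 (length 2)
  C: 10 (length 2)
  I: 0011 (length 4)
  A: 11 (length 2)
Average code length: 235/100 = 2.3500 bits/symbol


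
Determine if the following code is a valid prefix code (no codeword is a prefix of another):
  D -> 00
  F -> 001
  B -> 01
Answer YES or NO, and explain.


Checking each pair (does one codeword prefix another?):
  D='00' vs F='001': prefix -- VIOLATION

NO -- this is NOT a valid prefix code. D (00) is a prefix of F (001).


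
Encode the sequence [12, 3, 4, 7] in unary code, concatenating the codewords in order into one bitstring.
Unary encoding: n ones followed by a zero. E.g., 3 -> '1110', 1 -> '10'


Encode each number as n ones followed by a terminating 0:
  12 -> 1111111111110 (13 bits)
  3 -> 1110 (4 bits)
  4 -> 11110 (5 bits)
  7 -> 11111110 (8 bits)
Total length = 13 + 4 + 5 + 8 = 30 bits.

Unary([12, 3, 4, 7]) = 111111111111011101111011111110 (30 bits)


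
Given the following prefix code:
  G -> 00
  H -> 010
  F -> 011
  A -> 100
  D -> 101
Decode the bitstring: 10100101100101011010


Decoding step by step:
Bits 101 -> D
Bits 00 -> G
Bits 101 -> D
Bits 100 -> A
Bits 101 -> D
Bits 011 -> F
Bits 010 -> H


Decoded message: DGDADFH


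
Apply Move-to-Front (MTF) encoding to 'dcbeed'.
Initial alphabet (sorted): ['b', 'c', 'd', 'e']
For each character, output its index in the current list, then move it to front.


MTF encoding:
'd': index 2 in ['b', 'c', 'd', 'e'] -> ['d', 'b', 'c', 'e']
'c': index 2 in ['d', 'b', 'c', 'e'] -> ['c', 'd', 'b', 'e']
'b': index 2 in ['c', 'd', 'b', 'e'] -> ['b', 'c', 'd', 'e']
'e': index 3 in ['b', 'c', 'd', 'e'] -> ['e', 'b', 'c', 'd']
'e': index 0 in ['e', 'b', 'c', 'd'] -> ['e', 'b', 'c', 'd']
'd': index 3 in ['e', 'b', 'c', 'd'] -> ['d', 'e', 'b', 'c']


Output: [2, 2, 2, 3, 0, 3]


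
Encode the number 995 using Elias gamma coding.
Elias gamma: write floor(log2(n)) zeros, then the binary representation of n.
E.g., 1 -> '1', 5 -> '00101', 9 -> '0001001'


num_bits = floor(log2(995)) + 1 = 10
leading_zeros = num_bits - 1 = 9
binary(995) = 1111100011

Elias gamma(995) = '000000000' + '1111100011' = 0000000001111100011 (19 bits)


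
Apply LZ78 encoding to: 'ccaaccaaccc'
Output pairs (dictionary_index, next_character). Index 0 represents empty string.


LZ78 encoding steps:
Dictionary: {0: ''}
Step 1: w='' (idx 0), next='c' -> output (0, 'c'), add 'c' as idx 1
Step 2: w='c' (idx 1), next='a' -> output (1, 'a'), add 'ca' as idx 2
Step 3: w='' (idx 0), next='a' -> output (0, 'a'), add 'a' as idx 3
Step 4: w='c' (idx 1), next='c' -> output (1, 'c'), add 'cc' as idx 4
Step 5: w='a' (idx 3), next='a' -> output (3, 'a'), add 'aa' as idx 5
Step 6: w='cc' (idx 4), next='c' -> output (4, 'c'), add 'ccc' as idx 6


Encoded: [(0, 'c'), (1, 'a'), (0, 'a'), (1, 'c'), (3, 'a'), (4, 'c')]


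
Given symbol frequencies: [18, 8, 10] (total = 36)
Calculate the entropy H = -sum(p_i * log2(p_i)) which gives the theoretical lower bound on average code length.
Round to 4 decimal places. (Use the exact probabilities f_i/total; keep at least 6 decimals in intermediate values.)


Per-symbol terms -p_i * log2(p_i) with p_i = f_i/36:
  p = 18/36 = 0.500000: log2(p) = -1.000000, -p*log2(p) = 0.500000
  p = 8/36 = 0.222222: log2(p) = -2.169925, -p*log2(p) = 0.482206
  p = 10/36 = 0.277778: log2(p) = -1.847997, -p*log2(p) = 0.513332
H = 0.500000 + 0.482206 + 0.513332 = 1.495538

H = 1.4955 bits/symbol


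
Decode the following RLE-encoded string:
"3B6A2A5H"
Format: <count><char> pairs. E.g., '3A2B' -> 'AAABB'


Expanding each <count><char> pair:
  3B -> 'BBB'
  6A -> 'AAAAAA'
  2A -> 'AA'
  5H -> 'HHHHH'

Decoded = BBBAAAAAAAAHHHHH


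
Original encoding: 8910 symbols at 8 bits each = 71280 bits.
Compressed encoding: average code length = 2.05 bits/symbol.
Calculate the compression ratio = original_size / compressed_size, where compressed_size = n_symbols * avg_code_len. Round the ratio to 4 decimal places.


original_size = n_symbols * orig_bits = 8910 * 8 = 71280 bits
compressed_size = n_symbols * avg_code_len = 8910 * 2.05 = 18265.5 bits
ratio = original_size / compressed_size = 71280 / 18265.5 = 3.9024

Compression ratio = 3.9024


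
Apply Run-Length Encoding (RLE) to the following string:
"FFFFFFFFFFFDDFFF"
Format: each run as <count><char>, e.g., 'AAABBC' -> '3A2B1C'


Scanning runs left to right:
  i=0: run of 'F' x 11 -> '11F'
  i=11: run of 'D' x 2 -> '2D'
  i=13: run of 'F' x 3 -> '3F'

RLE = 11F2D3F


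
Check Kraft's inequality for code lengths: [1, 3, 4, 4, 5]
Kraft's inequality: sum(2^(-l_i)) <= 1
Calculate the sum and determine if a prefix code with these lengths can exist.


Sum = 2^(-1) + 2^(-3) + 2^(-4) + 2^(-4) + 2^(-5)
    = 0.5 + 0.125 + 0.0625 + 0.0625 + 0.03125
    = 25/32 = 0.78125
Since 0.78125 <= 1, Kraft's inequality IS satisfied.
A prefix code with these lengths CAN exist.

Kraft sum = 0.78125. Satisfied.


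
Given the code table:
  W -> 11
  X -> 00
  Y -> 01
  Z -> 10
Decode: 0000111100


Decoding:
00 -> X
00 -> X
11 -> W
11 -> W
00 -> X


Result: XXWWX


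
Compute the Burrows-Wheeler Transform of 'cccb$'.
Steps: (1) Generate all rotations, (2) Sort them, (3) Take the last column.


Rotations (sorted):
  0: $cccb -> last char: b
  1: b$ccc -> last char: c
  2: cb$cc -> last char: c
  3: ccb$c -> last char: c
  4: cccb$ -> last char: $


BWT = bccc$


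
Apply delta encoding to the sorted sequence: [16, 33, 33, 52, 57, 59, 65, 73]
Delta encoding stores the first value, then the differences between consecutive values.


First value: 16
Deltas:
  33 - 16 = 17
  33 - 33 = 0
  52 - 33 = 19
  57 - 52 = 5
  59 - 57 = 2
  65 - 59 = 6
  73 - 65 = 8


Delta encoded: [16, 17, 0, 19, 5, 2, 6, 8]


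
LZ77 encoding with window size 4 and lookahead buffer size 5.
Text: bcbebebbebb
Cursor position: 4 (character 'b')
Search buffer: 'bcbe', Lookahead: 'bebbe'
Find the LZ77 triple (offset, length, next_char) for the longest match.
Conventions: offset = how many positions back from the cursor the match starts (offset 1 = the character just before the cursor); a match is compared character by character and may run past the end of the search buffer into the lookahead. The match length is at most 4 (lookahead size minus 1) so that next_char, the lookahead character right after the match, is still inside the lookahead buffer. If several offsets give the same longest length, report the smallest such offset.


Try each offset into the search buffer:
  offset=1 (pos 3, char 'e'): match length 0
  offset=2 (pos 2, char 'b'): match length 3
  offset=3 (pos 1, char 'c'): match length 0
  offset=4 (pos 0, char 'b'): match length 1
Longest match has length 3 at offset 2.
next_char = character at position 4 + 3 = 7 -> 'b'

Best match: offset=2, length=3 (matching 'beb' starting at position 2)
LZ77 triple: (2, 3, 'b')


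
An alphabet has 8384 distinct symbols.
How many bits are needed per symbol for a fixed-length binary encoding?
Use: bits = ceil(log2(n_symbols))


log2(8384) = 13.0334
Bracket: 2^13 = 8192 < 8384 <= 2^14 = 16384
So ceil(log2(8384)) = 14

bits = ceil(log2(8384)) = ceil(13.0334) = 14 bits


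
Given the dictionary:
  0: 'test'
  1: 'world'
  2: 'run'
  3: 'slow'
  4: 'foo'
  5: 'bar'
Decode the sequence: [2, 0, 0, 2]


Look up each index in the dictionary:
  2 -> 'run'
  0 -> 'test'
  0 -> 'test'
  2 -> 'run'

Decoded: "run test test run"


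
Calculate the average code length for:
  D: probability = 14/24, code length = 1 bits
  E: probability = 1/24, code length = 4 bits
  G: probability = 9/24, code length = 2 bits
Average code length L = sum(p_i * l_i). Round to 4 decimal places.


Weighted contributions p_i * l_i:
  D: (14/24) * 1 = 14/24
  E: (1/24) * 4 = 4/24
  G: (9/24) * 2 = 18/24
Sum = (14 + 4 + 18)/24 = 36/24

L = 36/24 = 1.5000 bits/symbol


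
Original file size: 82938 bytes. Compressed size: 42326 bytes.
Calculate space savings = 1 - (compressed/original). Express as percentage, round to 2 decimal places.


ratio = compressed/original = 42326/82938 = 0.510333
savings = 1 - ratio = 1 - 0.510333 = 0.489667
as a percentage: 0.489667 * 100 = 48.97%

Space savings = 1 - 42326/82938 = 48.97%


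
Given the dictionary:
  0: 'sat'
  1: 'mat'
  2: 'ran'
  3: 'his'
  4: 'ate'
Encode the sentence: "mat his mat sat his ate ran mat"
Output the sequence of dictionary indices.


Look up each word in the dictionary:
  'mat' -> 1
  'his' -> 3
  'mat' -> 1
  'sat' -> 0
  'his' -> 3
  'ate' -> 4
  'ran' -> 2
  'mat' -> 1

Encoded: [1, 3, 1, 0, 3, 4, 2, 1]


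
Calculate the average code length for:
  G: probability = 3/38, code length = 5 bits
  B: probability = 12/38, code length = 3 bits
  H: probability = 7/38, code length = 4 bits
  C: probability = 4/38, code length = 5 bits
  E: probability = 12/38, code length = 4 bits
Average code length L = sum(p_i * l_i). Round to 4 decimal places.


Weighted contributions p_i * l_i:
  G: (3/38) * 5 = 15/38
  B: (12/38) * 3 = 36/38
  H: (7/38) * 4 = 28/38
  C: (4/38) * 5 = 20/38
  E: (12/38) * 4 = 48/38
Sum = (15 + 36 + 28 + 20 + 48)/38 = 147/38

L = 147/38 = 3.8684 bits/symbol


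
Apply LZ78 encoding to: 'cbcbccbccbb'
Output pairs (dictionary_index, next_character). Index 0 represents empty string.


LZ78 encoding steps:
Dictionary: {0: ''}
Step 1: w='' (idx 0), next='c' -> output (0, 'c'), add 'c' as idx 1
Step 2: w='' (idx 0), next='b' -> output (0, 'b'), add 'b' as idx 2
Step 3: w='c' (idx 1), next='b' -> output (1, 'b'), add 'cb' as idx 3
Step 4: w='c' (idx 1), next='c' -> output (1, 'c'), add 'cc' as idx 4
Step 5: w='b' (idx 2), next='c' -> output (2, 'c'), add 'bc' as idx 5
Step 6: w='cb' (idx 3), next='b' -> output (3, 'b'), add 'cbb' as idx 6


Encoded: [(0, 'c'), (0, 'b'), (1, 'b'), (1, 'c'), (2, 'c'), (3, 'b')]


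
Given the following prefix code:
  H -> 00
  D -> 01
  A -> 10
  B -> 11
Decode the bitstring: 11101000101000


Decoding step by step:
Bits 11 -> B
Bits 10 -> A
Bits 10 -> A
Bits 00 -> H
Bits 10 -> A
Bits 10 -> A
Bits 00 -> H


Decoded message: BAAHAAH


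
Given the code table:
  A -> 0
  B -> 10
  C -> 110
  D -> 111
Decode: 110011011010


Decoding:
110 -> C
0 -> A
110 -> C
110 -> C
10 -> B


Result: CACCB


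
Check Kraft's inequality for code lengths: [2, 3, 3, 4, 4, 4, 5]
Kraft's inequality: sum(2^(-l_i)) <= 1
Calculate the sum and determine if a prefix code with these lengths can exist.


Sum = 2^(-2) + 2^(-3) + 2^(-3) + 2^(-4) + 2^(-4) + 2^(-4) + 2^(-5)
    = 0.25 + 0.125 + 0.125 + 0.0625 + 0.0625 + 0.0625 + 0.03125
    = 23/32 = 0.71875
Since 0.71875 <= 1, Kraft's inequality IS satisfied.
A prefix code with these lengths CAN exist.

Kraft sum = 0.71875. Satisfied.


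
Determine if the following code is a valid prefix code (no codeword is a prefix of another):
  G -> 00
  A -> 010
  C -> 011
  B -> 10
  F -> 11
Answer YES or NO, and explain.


Checking each pair (does one codeword prefix another?):
  G='00' vs A='010': no prefix
  G='00' vs C='011': no prefix
  G='00' vs B='10': no prefix
  G='00' vs F='11': no prefix
  A='010' vs G='00': no prefix
  A='010' vs C='011': no prefix
  A='010' vs B='10': no prefix
  A='010' vs F='11': no prefix
  C='011' vs G='00': no prefix
  C='011' vs A='010': no prefix
  C='011' vs B='10': no prefix
  C='011' vs F='11': no prefix
  B='10' vs G='00': no prefix
  B='10' vs A='010': no prefix
  B='10' vs C='011': no prefix
  B='10' vs F='11': no prefix
  F='11' vs G='00': no prefix
  F='11' vs A='010': no prefix
  F='11' vs C='011': no prefix
  F='11' vs B='10': no prefix
No violation found over all pairs.

YES -- this is a valid prefix code. No codeword is a prefix of any other codeword.


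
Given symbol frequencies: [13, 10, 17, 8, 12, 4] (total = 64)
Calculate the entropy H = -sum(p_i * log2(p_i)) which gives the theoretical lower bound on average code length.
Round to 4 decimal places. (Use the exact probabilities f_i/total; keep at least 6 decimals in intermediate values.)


Per-symbol terms -p_i * log2(p_i) with p_i = f_i/64:
  p = 13/64 = 0.203125: log2(p) = -2.299560, -p*log2(p) = 0.467098
  p = 10/64 = 0.156250: log2(p) = -2.678072, -p*log2(p) = 0.418449
  p = 17/64 = 0.265625: log2(p) = -1.912537, -p*log2(p) = 0.508018
  p = 8/64 = 0.125000: log2(p) = -3.000000, -p*log2(p) = 0.375000
  p = 12/64 = 0.187500: log2(p) = -2.415037, -p*log2(p) = 0.452820
  p = 4/64 = 0.062500: log2(p) = -4.000000, -p*log2(p) = 0.250000
H = 0.467098 + 0.418449 + 0.508018 + 0.375000 + 0.452820 + 0.250000 = 2.471385

H = 2.4714 bits/symbol


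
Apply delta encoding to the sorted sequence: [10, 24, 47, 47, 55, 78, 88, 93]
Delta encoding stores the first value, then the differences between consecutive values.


First value: 10
Deltas:
  24 - 10 = 14
  47 - 24 = 23
  47 - 47 = 0
  55 - 47 = 8
  78 - 55 = 23
  88 - 78 = 10
  93 - 88 = 5


Delta encoded: [10, 14, 23, 0, 8, 23, 10, 5]


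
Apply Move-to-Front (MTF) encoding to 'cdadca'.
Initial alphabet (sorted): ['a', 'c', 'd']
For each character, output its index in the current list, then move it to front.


MTF encoding:
'c': index 1 in ['a', 'c', 'd'] -> ['c', 'a', 'd']
'd': index 2 in ['c', 'a', 'd'] -> ['d', 'c', 'a']
'a': index 2 in ['d', 'c', 'a'] -> ['a', 'd', 'c']
'd': index 1 in ['a', 'd', 'c'] -> ['d', 'a', 'c']
'c': index 2 in ['d', 'a', 'c'] -> ['c', 'd', 'a']
'a': index 2 in ['c', 'd', 'a'] -> ['a', 'c', 'd']


Output: [1, 2, 2, 1, 2, 2]


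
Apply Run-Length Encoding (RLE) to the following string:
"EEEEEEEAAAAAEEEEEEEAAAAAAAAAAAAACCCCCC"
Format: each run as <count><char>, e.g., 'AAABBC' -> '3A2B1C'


Scanning runs left to right:
  i=0: run of 'E' x 7 -> '7E'
  i=7: run of 'A' x 5 -> '5A'
  i=12: run of 'E' x 7 -> '7E'
  i=19: run of 'A' x 13 -> '13A'
  i=32: run of 'C' x 6 -> '6C'

RLE = 7E5A7E13A6C


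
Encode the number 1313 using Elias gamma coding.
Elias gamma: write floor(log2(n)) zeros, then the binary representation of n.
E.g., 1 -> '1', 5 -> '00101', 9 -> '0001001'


num_bits = floor(log2(1313)) + 1 = 11
leading_zeros = num_bits - 1 = 10
binary(1313) = 10100100001

Elias gamma(1313) = '0000000000' + '10100100001' = 000000000010100100001 (21 bits)


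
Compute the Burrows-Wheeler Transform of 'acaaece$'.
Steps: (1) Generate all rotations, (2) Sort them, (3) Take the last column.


Rotations (sorted):
  0: $acaaece -> last char: e
  1: aaece$ac -> last char: c
  2: acaaece$ -> last char: $
  3: aece$aca -> last char: a
  4: caaece$a -> last char: a
  5: ce$acaae -> last char: e
  6: e$acaaec -> last char: c
  7: ece$acaa -> last char: a


BWT = ec$aaeca


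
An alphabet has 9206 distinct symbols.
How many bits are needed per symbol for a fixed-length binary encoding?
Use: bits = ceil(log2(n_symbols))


log2(9206) = 13.1684
Bracket: 2^13 = 8192 < 9206 <= 2^14 = 16384
So ceil(log2(9206)) = 14

bits = ceil(log2(9206)) = ceil(13.1684) = 14 bits


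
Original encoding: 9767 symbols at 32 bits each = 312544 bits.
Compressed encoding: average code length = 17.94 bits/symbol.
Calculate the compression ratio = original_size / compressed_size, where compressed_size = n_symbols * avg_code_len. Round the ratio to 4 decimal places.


original_size = n_symbols * orig_bits = 9767 * 32 = 312544 bits
compressed_size = n_symbols * avg_code_len = 9767 * 17.94 = 175219.98 bits
ratio = original_size / compressed_size = 312544 / 175219.98 = 1.7837

Compression ratio = 1.7837


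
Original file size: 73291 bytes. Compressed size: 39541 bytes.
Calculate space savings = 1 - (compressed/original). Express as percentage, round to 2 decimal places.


ratio = compressed/original = 39541/73291 = 0.539507
savings = 1 - ratio = 1 - 0.539507 = 0.460493
as a percentage: 0.460493 * 100 = 46.05%

Space savings = 1 - 39541/73291 = 46.05%


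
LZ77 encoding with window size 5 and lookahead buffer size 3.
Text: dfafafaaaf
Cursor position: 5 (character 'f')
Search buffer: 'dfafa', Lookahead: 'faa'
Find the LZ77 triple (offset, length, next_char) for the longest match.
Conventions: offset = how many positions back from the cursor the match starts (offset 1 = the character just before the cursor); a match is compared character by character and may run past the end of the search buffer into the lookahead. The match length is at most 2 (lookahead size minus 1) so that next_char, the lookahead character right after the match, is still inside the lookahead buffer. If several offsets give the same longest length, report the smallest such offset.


Try each offset into the search buffer:
  offset=1 (pos 4, char 'a'): match length 0
  offset=2 (pos 3, char 'f'): match length 2
  offset=3 (pos 2, char 'a'): match length 0
  offset=4 (pos 1, char 'f'): match length 2
  offset=5 (pos 0, char 'd'): match length 0
Longest match has length 2, found at offsets 2, 4; take the smallest, offset 2.
next_char = character at position 5 + 2 = 7 -> 'a'

Best match: offset=2, length=2 (matching 'fa' starting at position 3)
LZ77 triple: (2, 2, 'a')


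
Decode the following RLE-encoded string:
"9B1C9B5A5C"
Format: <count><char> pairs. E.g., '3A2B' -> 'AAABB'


Expanding each <count><char> pair:
  9B -> 'BBBBBBBBB'
  1C -> 'C'
  9B -> 'BBBBBBBBB'
  5A -> 'AAAAA'
  5C -> 'CCCCC'

Decoded = BBBBBBBBBCBBBBBBBBBAAAAACCCCC


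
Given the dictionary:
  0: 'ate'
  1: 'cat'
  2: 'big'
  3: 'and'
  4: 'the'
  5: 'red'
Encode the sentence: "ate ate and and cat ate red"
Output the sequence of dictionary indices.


Look up each word in the dictionary:
  'ate' -> 0
  'ate' -> 0
  'and' -> 3
  'and' -> 3
  'cat' -> 1
  'ate' -> 0
  'red' -> 5

Encoded: [0, 0, 3, 3, 1, 0, 5]


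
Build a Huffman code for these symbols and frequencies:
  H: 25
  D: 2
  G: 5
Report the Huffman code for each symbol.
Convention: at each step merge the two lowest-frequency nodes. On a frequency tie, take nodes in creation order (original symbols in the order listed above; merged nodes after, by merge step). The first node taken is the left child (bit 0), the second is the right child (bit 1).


Huffman tree construction:
Step 1: Merge D(2) + G(5) = 7
Step 2: Merge (D+G)(7) + H(25) = 32
Read each symbol's code off the tree from the root (left child = 0, right child = 1).

Codes:
  H: 1 (length 1)
  D: 00 (length 2)
  G: 01 (length 2)
Average code length: 39/32 = 1.2188 bits/symbol


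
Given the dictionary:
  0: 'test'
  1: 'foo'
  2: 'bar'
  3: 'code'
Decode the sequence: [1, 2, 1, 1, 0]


Look up each index in the dictionary:
  1 -> 'foo'
  2 -> 'bar'
  1 -> 'foo'
  1 -> 'foo'
  0 -> 'test'

Decoded: "foo bar foo foo test"


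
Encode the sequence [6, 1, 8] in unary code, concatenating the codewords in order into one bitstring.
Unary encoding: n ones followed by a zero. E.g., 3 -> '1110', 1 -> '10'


Encode each number as n ones followed by a terminating 0:
  6 -> 1111110 (7 bits)
  1 -> 10 (2 bits)
  8 -> 111111110 (9 bits)
Total length = 7 + 2 + 9 = 18 bits.

Unary([6, 1, 8]) = 111111010111111110 (18 bits)


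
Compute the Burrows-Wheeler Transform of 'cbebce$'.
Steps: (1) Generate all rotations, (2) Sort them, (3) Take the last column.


Rotations (sorted):
  0: $cbebce -> last char: e
  1: bce$cbe -> last char: e
  2: bebce$c -> last char: c
  3: cbebce$ -> last char: $
  4: ce$cbeb -> last char: b
  5: e$cbebc -> last char: c
  6: ebce$cb -> last char: b


BWT = eec$bcb


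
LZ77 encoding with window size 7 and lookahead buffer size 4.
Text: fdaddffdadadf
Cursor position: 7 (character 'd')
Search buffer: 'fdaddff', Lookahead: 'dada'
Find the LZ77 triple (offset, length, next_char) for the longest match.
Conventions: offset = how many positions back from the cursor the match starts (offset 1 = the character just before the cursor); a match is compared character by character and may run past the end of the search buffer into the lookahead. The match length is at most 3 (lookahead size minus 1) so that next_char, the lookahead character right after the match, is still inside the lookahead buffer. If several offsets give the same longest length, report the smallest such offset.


Try each offset into the search buffer:
  offset=1 (pos 6, char 'f'): match length 0
  offset=2 (pos 5, char 'f'): match length 0
  offset=3 (pos 4, char 'd'): match length 1
  offset=4 (pos 3, char 'd'): match length 1
  offset=5 (pos 2, char 'a'): match length 0
  offset=6 (pos 1, char 'd'): match length 3
  offset=7 (pos 0, char 'f'): match length 0
Longest match has length 3 at offset 6.
next_char = character at position 7 + 3 = 10 -> 'a'

Best match: offset=6, length=3 (matching 'dad' starting at position 1)
LZ77 triple: (6, 3, 'a')


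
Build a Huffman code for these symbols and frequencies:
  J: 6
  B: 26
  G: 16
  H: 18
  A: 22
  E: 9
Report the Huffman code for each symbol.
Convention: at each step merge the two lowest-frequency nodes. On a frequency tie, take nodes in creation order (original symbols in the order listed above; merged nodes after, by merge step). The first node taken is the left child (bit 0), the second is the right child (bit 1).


Huffman tree construction:
Step 1: Merge J(6) + E(9) = 15
Step 2: Merge (J+E)(15) + G(16) = 31
Step 3: Merge H(18) + A(22) = 40
Step 4: Merge B(26) + ((J+E)+G)(31) = 57
Step 5: Merge (H+A)(40) + (B+((J+E)+G))(57) = 97
Read each symbol's code off the tree from the root (left child = 0, right child = 1).

Codes:
  J: 1100 (length 4)
  B: 10 (length 2)
  G: 111 (length 3)
  H: 00 (length 2)
  A: 01 (length 2)
  E: 1101 (length 4)
Average code length: 240/97 = 2.4742 bits/symbol


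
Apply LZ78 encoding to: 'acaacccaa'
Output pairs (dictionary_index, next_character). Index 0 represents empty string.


LZ78 encoding steps:
Dictionary: {0: ''}
Step 1: w='' (idx 0), next='a' -> output (0, 'a'), add 'a' as idx 1
Step 2: w='' (idx 0), next='c' -> output (0, 'c'), add 'c' as idx 2
Step 3: w='a' (idx 1), next='a' -> output (1, 'a'), add 'aa' as idx 3
Step 4: w='c' (idx 2), next='c' -> output (2, 'c'), add 'cc' as idx 4
Step 5: w='c' (idx 2), next='a' -> output (2, 'a'), add 'ca' as idx 5
Step 6: w='a' (idx 1), end of input -> output (1, '')


Encoded: [(0, 'a'), (0, 'c'), (1, 'a'), (2, 'c'), (2, 'a'), (1, '')]


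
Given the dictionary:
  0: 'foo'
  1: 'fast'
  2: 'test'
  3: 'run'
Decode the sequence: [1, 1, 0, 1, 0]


Look up each index in the dictionary:
  1 -> 'fast'
  1 -> 'fast'
  0 -> 'foo'
  1 -> 'fast'
  0 -> 'foo'

Decoded: "fast fast foo fast foo"


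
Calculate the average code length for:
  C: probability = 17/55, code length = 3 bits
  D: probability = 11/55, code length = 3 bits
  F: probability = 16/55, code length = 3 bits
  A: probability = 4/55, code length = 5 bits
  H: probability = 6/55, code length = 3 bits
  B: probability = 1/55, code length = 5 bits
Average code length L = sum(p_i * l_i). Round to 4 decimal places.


Weighted contributions p_i * l_i:
  C: (17/55) * 3 = 51/55
  D: (11/55) * 3 = 33/55
  F: (16/55) * 3 = 48/55
  A: (4/55) * 5 = 20/55
  H: (6/55) * 3 = 18/55
  B: (1/55) * 5 = 5/55
Sum = (51 + 33 + 48 + 20 + 18 + 5)/55 = 175/55

L = 175/55 = 3.1818 bits/symbol


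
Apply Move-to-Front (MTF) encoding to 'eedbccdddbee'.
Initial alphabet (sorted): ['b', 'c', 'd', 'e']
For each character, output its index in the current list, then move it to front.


MTF encoding:
'e': index 3 in ['b', 'c', 'd', 'e'] -> ['e', 'b', 'c', 'd']
'e': index 0 in ['e', 'b', 'c', 'd'] -> ['e', 'b', 'c', 'd']
'd': index 3 in ['e', 'b', 'c', 'd'] -> ['d', 'e', 'b', 'c']
'b': index 2 in ['d', 'e', 'b', 'c'] -> ['b', 'd', 'e', 'c']
'c': index 3 in ['b', 'd', 'e', 'c'] -> ['c', 'b', 'd', 'e']
'c': index 0 in ['c', 'b', 'd', 'e'] -> ['c', 'b', 'd', 'e']
'd': index 2 in ['c', 'b', 'd', 'e'] -> ['d', 'c', 'b', 'e']
'd': index 0 in ['d', 'c', 'b', 'e'] -> ['d', 'c', 'b', 'e']
'd': index 0 in ['d', 'c', 'b', 'e'] -> ['d', 'c', 'b', 'e']
'b': index 2 in ['d', 'c', 'b', 'e'] -> ['b', 'd', 'c', 'e']
'e': index 3 in ['b', 'd', 'c', 'e'] -> ['e', 'b', 'd', 'c']
'e': index 0 in ['e', 'b', 'd', 'c'] -> ['e', 'b', 'd', 'c']


Output: [3, 0, 3, 2, 3, 0, 2, 0, 0, 2, 3, 0]


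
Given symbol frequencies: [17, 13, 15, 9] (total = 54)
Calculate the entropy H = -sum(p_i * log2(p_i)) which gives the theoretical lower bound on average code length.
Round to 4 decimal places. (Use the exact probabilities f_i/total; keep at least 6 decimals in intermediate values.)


Per-symbol terms -p_i * log2(p_i) with p_i = f_i/54:
  p = 17/54 = 0.314815: log2(p) = -1.667425, -p*log2(p) = 0.524930
  p = 13/54 = 0.240741: log2(p) = -2.054448, -p*log2(p) = 0.494589
  p = 15/54 = 0.277778: log2(p) = -1.847997, -p*log2(p) = 0.513332
  p = 9/54 = 0.166667: log2(p) = -2.584963, -p*log2(p) = 0.430827
H = 0.524930 + 0.494589 + 0.513332 + 0.430827 = 1.963678

H = 1.9637 bits/symbol


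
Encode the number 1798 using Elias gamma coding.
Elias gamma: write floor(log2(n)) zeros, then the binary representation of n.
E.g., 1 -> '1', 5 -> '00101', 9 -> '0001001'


num_bits = floor(log2(1798)) + 1 = 11
leading_zeros = num_bits - 1 = 10
binary(1798) = 11100000110

Elias gamma(1798) = '0000000000' + '11100000110' = 000000000011100000110 (21 bits)


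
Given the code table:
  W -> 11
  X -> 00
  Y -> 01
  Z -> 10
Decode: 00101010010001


Decoding:
00 -> X
10 -> Z
10 -> Z
10 -> Z
01 -> Y
00 -> X
01 -> Y


Result: XZZZYXY


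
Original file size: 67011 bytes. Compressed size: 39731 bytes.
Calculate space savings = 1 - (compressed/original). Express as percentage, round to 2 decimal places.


ratio = compressed/original = 39731/67011 = 0.592903
savings = 1 - ratio = 1 - 0.592903 = 0.407097
as a percentage: 0.407097 * 100 = 40.71%

Space savings = 1 - 39731/67011 = 40.71%


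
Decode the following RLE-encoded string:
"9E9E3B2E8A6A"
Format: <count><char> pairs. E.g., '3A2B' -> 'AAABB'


Expanding each <count><char> pair:
  9E -> 'EEEEEEEEE'
  9E -> 'EEEEEEEEE'
  3B -> 'BBB'
  2E -> 'EE'
  8A -> 'AAAAAAAA'
  6A -> 'AAAAAA'

Decoded = EEEEEEEEEEEEEEEEEEBBBEEAAAAAAAAAAAAAA


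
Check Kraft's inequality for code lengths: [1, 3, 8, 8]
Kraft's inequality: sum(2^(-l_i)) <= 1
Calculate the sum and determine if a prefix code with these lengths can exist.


Sum = 2^(-1) + 2^(-3) + 2^(-8) + 2^(-8)
    = 0.5 + 0.125 + 0.00390625 + 0.00390625
    = 162/256 = 0.6328125
Since 0.6328125 <= 1, Kraft's inequality IS satisfied.
A prefix code with these lengths CAN exist.

Kraft sum = 0.6328125. Satisfied.


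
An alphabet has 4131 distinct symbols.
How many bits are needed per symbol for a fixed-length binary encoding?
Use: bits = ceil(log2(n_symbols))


log2(4131) = 12.0123
Bracket: 2^12 = 4096 < 4131 <= 2^13 = 8192
So ceil(log2(4131)) = 13

bits = ceil(log2(4131)) = ceil(12.0123) = 13 bits


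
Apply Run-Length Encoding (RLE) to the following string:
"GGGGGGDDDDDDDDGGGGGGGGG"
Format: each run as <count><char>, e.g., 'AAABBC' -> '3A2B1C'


Scanning runs left to right:
  i=0: run of 'G' x 6 -> '6G'
  i=6: run of 'D' x 8 -> '8D'
  i=14: run of 'G' x 9 -> '9G'

RLE = 6G8D9G


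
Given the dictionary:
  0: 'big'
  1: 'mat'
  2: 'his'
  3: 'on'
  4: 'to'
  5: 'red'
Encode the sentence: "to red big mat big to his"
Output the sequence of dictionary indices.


Look up each word in the dictionary:
  'to' -> 4
  'red' -> 5
  'big' -> 0
  'mat' -> 1
  'big' -> 0
  'to' -> 4
  'his' -> 2

Encoded: [4, 5, 0, 1, 0, 4, 2]


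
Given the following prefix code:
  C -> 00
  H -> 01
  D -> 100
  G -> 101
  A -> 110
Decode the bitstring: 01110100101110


Decoding step by step:
Bits 01 -> H
Bits 110 -> A
Bits 100 -> D
Bits 101 -> G
Bits 110 -> A


Decoded message: HADGA


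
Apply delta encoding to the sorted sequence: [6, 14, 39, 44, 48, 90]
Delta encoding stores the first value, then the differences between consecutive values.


First value: 6
Deltas:
  14 - 6 = 8
  39 - 14 = 25
  44 - 39 = 5
  48 - 44 = 4
  90 - 48 = 42


Delta encoded: [6, 8, 25, 5, 4, 42]


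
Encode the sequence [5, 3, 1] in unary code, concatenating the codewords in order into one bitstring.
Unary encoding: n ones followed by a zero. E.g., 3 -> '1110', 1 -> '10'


Encode each number as n ones followed by a terminating 0:
  5 -> 111110 (6 bits)
  3 -> 1110 (4 bits)
  1 -> 10 (2 bits)
Total length = 6 + 4 + 2 = 12 bits.

Unary([5, 3, 1]) = 111110111010 (12 bits)


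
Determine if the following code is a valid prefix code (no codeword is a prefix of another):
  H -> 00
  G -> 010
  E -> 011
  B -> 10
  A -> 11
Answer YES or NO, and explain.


Checking each pair (does one codeword prefix another?):
  H='00' vs G='010': no prefix
  H='00' vs E='011': no prefix
  H='00' vs B='10': no prefix
  H='00' vs A='11': no prefix
  G='010' vs H='00': no prefix
  G='010' vs E='011': no prefix
  G='010' vs B='10': no prefix
  G='010' vs A='11': no prefix
  E='011' vs H='00': no prefix
  E='011' vs G='010': no prefix
  E='011' vs B='10': no prefix
  E='011' vs A='11': no prefix
  B='10' vs H='00': no prefix
  B='10' vs G='010': no prefix
  B='10' vs E='011': no prefix
  B='10' vs A='11': no prefix
  A='11' vs H='00': no prefix
  A='11' vs G='010': no prefix
  A='11' vs E='011': no prefix
  A='11' vs B='10': no prefix
No violation found over all pairs.

YES -- this is a valid prefix code. No codeword is a prefix of any other codeword.


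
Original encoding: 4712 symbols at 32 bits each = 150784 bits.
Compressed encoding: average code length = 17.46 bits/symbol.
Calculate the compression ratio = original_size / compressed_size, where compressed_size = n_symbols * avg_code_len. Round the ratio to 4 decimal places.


original_size = n_symbols * orig_bits = 4712 * 32 = 150784 bits
compressed_size = n_symbols * avg_code_len = 4712 * 17.46 = 82271.52 bits
ratio = original_size / compressed_size = 150784 / 82271.52 = 1.8328

Compression ratio = 1.8328


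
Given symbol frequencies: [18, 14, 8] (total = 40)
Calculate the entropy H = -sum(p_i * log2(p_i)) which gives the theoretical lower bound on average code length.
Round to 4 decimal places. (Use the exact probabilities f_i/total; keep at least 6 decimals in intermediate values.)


Per-symbol terms -p_i * log2(p_i) with p_i = f_i/40:
  p = 18/40 = 0.450000: log2(p) = -1.152003, -p*log2(p) = 0.518401
  p = 14/40 = 0.350000: log2(p) = -1.514573, -p*log2(p) = 0.530101
  p = 8/40 = 0.200000: log2(p) = -2.321928, -p*log2(p) = 0.464386
H = 0.518401 + 0.530101 + 0.464386 = 1.512888

H = 1.5129 bits/symbol


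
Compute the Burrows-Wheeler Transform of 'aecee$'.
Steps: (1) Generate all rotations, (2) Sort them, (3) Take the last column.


Rotations (sorted):
  0: $aecee -> last char: e
  1: aecee$ -> last char: $
  2: cee$ae -> last char: e
  3: e$aece -> last char: e
  4: ecee$a -> last char: a
  5: ee$aec -> last char: c


BWT = e$eeac


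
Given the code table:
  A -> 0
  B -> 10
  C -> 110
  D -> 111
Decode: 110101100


Decoding:
110 -> C
10 -> B
110 -> C
0 -> A


Result: CBCA


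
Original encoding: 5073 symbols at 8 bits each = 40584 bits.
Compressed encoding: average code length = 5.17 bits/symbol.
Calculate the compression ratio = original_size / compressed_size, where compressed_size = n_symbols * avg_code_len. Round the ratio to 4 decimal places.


original_size = n_symbols * orig_bits = 5073 * 8 = 40584 bits
compressed_size = n_symbols * avg_code_len = 5073 * 5.17 = 26227.41 bits
ratio = original_size / compressed_size = 40584 / 26227.41 = 1.5474

Compression ratio = 1.5474


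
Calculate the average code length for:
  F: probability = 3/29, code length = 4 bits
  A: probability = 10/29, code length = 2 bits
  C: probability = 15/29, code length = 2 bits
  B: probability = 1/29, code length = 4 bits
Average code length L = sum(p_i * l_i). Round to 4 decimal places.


Weighted contributions p_i * l_i:
  F: (3/29) * 4 = 12/29
  A: (10/29) * 2 = 20/29
  C: (15/29) * 2 = 30/29
  B: (1/29) * 4 = 4/29
Sum = (12 + 20 + 30 + 4)/29 = 66/29

L = 66/29 = 2.2759 bits/symbol


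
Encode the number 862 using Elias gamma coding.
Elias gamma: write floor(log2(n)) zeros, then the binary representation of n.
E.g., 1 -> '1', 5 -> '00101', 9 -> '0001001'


num_bits = floor(log2(862)) + 1 = 10
leading_zeros = num_bits - 1 = 9
binary(862) = 1101011110

Elias gamma(862) = '000000000' + '1101011110' = 0000000001101011110 (19 bits)


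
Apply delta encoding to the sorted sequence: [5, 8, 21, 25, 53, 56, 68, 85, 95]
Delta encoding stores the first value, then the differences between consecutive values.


First value: 5
Deltas:
  8 - 5 = 3
  21 - 8 = 13
  25 - 21 = 4
  53 - 25 = 28
  56 - 53 = 3
  68 - 56 = 12
  85 - 68 = 17
  95 - 85 = 10


Delta encoded: [5, 3, 13, 4, 28, 3, 12, 17, 10]


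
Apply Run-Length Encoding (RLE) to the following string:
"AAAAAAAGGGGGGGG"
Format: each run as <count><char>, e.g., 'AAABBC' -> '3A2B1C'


Scanning runs left to right:
  i=0: run of 'A' x 7 -> '7A'
  i=7: run of 'G' x 8 -> '8G'

RLE = 7A8G


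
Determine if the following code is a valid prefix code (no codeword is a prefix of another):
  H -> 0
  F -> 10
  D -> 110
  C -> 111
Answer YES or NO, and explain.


Checking each pair (does one codeword prefix another?):
  H='0' vs F='10': no prefix
  H='0' vs D='110': no prefix
  H='0' vs C='111': no prefix
  F='10' vs H='0': no prefix
  F='10' vs D='110': no prefix
  F='10' vs C='111': no prefix
  D='110' vs H='0': no prefix
  D='110' vs F='10': no prefix
  D='110' vs C='111': no prefix
  C='111' vs H='0': no prefix
  C='111' vs F='10': no prefix
  C='111' vs D='110': no prefix
No violation found over all pairs.

YES -- this is a valid prefix code. No codeword is a prefix of any other codeword.


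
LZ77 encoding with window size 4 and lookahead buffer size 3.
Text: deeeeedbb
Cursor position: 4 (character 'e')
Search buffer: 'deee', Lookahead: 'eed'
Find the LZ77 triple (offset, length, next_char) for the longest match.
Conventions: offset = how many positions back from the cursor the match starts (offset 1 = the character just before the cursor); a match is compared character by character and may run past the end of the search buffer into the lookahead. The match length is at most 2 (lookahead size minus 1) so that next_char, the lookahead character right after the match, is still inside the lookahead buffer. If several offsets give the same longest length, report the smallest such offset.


Try each offset into the search buffer:
  offset=1 (pos 3, char 'e'): match length 2
  offset=2 (pos 2, char 'e'): match length 2
  offset=3 (pos 1, char 'e'): match length 2
  offset=4 (pos 0, char 'd'): match length 0
Longest match has length 2, found at offsets 1, 2, 3; take the smallest, offset 1.
next_char = character at position 4 + 2 = 6 -> 'd'

Best match: offset=1, length=2 (matching 'ee' starting at position 3)
LZ77 triple: (1, 2, 'd')


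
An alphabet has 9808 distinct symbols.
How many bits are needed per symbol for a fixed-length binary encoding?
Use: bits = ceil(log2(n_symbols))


log2(9808) = 13.2597
Bracket: 2^13 = 8192 < 9808 <= 2^14 = 16384
So ceil(log2(9808)) = 14

bits = ceil(log2(9808)) = ceil(13.2597) = 14 bits


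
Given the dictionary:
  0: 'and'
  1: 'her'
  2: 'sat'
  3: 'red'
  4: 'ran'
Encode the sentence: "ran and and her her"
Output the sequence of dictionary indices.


Look up each word in the dictionary:
  'ran' -> 4
  'and' -> 0
  'and' -> 0
  'her' -> 1
  'her' -> 1

Encoded: [4, 0, 0, 1, 1]


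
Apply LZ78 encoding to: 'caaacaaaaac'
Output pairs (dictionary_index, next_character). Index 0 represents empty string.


LZ78 encoding steps:
Dictionary: {0: ''}
Step 1: w='' (idx 0), next='c' -> output (0, 'c'), add 'c' as idx 1
Step 2: w='' (idx 0), next='a' -> output (0, 'a'), add 'a' as idx 2
Step 3: w='a' (idx 2), next='a' -> output (2, 'a'), add 'aa' as idx 3
Step 4: w='c' (idx 1), next='a' -> output (1, 'a'), add 'ca' as idx 4
Step 5: w='aa' (idx 3), next='a' -> output (3, 'a'), add 'aaa' as idx 5
Step 6: w='a' (idx 2), next='c' -> output (2, 'c'), add 'ac' as idx 6


Encoded: [(0, 'c'), (0, 'a'), (2, 'a'), (1, 'a'), (3, 'a'), (2, 'c')]


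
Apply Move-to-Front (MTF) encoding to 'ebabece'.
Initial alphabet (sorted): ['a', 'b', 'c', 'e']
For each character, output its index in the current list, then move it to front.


MTF encoding:
'e': index 3 in ['a', 'b', 'c', 'e'] -> ['e', 'a', 'b', 'c']
'b': index 2 in ['e', 'a', 'b', 'c'] -> ['b', 'e', 'a', 'c']
'a': index 2 in ['b', 'e', 'a', 'c'] -> ['a', 'b', 'e', 'c']
'b': index 1 in ['a', 'b', 'e', 'c'] -> ['b', 'a', 'e', 'c']
'e': index 2 in ['b', 'a', 'e', 'c'] -> ['e', 'b', 'a', 'c']
'c': index 3 in ['e', 'b', 'a', 'c'] -> ['c', 'e', 'b', 'a']
'e': index 1 in ['c', 'e', 'b', 'a'] -> ['e', 'c', 'b', 'a']


Output: [3, 2, 2, 1, 2, 3, 1]


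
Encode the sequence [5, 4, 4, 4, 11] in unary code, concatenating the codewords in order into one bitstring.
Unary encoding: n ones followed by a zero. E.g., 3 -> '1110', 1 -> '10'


Encode each number as n ones followed by a terminating 0:
  5 -> 111110 (6 bits)
  4 -> 11110 (5 bits)
  4 -> 11110 (5 bits)
  4 -> 11110 (5 bits)
  11 -> 111111111110 (12 bits)
Total length = 6 + 5 + 5 + 5 + 12 = 33 bits.

Unary([5, 4, 4, 4, 11]) = 111110111101111011110111111111110 (33 bits)


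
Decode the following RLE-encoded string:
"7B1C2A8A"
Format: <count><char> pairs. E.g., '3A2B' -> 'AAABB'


Expanding each <count><char> pair:
  7B -> 'BBBBBBB'
  1C -> 'C'
  2A -> 'AA'
  8A -> 'AAAAAAAA'

Decoded = BBBBBBBCAAAAAAAAAA


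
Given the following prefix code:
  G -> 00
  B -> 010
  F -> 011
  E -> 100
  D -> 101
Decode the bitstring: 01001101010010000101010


Decoding step by step:
Bits 010 -> B
Bits 011 -> F
Bits 010 -> B
Bits 100 -> E
Bits 100 -> E
Bits 00 -> G
Bits 101 -> D
Bits 010 -> B


Decoded message: BFBEEGDB


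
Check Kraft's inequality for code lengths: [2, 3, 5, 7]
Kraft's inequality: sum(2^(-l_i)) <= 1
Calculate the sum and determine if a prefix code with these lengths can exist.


Sum = 2^(-2) + 2^(-3) + 2^(-5) + 2^(-7)
    = 0.25 + 0.125 + 0.03125 + 0.0078125
    = 53/128 = 0.4140625
Since 0.4140625 <= 1, Kraft's inequality IS satisfied.
A prefix code with these lengths CAN exist.

Kraft sum = 0.4140625. Satisfied.


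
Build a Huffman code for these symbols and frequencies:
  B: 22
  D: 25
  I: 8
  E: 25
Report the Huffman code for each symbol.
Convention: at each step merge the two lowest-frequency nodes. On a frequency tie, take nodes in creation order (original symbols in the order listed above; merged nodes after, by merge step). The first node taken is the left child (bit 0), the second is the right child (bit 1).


Huffman tree construction:
Step 1: Merge I(8) + B(22) = 30
Step 2: Merge D(25) + E(25) = 50
Step 3: Merge (I+B)(30) + (D+E)(50) = 80
Read each symbol's code off the tree from the root (left child = 0, right child = 1).

Codes:
  B: 01 (length 2)
  D: 10 (length 2)
  I: 00 (length 2)
  E: 11 (length 2)
Average code length: 160/80 = 2.0000 bits/symbol


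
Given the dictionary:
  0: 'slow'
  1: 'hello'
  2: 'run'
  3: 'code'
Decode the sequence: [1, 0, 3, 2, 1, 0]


Look up each index in the dictionary:
  1 -> 'hello'
  0 -> 'slow'
  3 -> 'code'
  2 -> 'run'
  1 -> 'hello'
  0 -> 'slow'

Decoded: "hello slow code run hello slow"


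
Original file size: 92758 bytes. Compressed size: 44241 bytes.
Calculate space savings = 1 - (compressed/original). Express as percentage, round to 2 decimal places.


ratio = compressed/original = 44241/92758 = 0.476951
savings = 1 - ratio = 1 - 0.476951 = 0.523049
as a percentage: 0.523049 * 100 = 52.3%

Space savings = 1 - 44241/92758 = 52.3%
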